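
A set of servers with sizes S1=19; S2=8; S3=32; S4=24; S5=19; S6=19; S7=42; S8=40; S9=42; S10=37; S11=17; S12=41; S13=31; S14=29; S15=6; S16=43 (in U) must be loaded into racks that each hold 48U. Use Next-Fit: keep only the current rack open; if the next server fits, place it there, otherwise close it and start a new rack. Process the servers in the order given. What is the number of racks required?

rack 1: place S1 (19U), 29U left
rack 1: place S2 (8U), 21U left
rack 2: place S3 (32U), 16U left
rack 3: place S4 (24U), 24U left
rack 3: place S5 (19U), 5U left
rack 4: place S6 (19U), 29U left
rack 5: place S7 (42U), 6U left
rack 6: place S8 (40U), 8U left
rack 7: place S9 (42U), 6U left
rack 8: place S10 (37U), 11U left
rack 9: place S11 (17U), 31U left
rack 10: place S12 (41U), 7U left
rack 11: place S13 (31U), 17U left
rack 12: place S14 (29U), 19U left
rack 12: place S15 (6U), 13U left
rack 13: place S16 (43U), 5U left

13 racks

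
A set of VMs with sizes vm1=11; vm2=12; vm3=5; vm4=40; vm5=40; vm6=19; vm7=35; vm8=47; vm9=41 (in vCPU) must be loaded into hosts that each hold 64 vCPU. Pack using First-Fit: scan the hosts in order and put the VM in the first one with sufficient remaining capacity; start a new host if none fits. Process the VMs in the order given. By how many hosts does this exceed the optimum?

First-Fit: [11,12,5,19] [40] [40] [35] [47] [41] → 6 hosts.
5 VMs exceed 32 vCPU (half the capacity), and no two of those can share a host, so at least 5 hosts are needed.
An optimal packing achieves that bound: [47,12,5] [41,19] [40,11] [40] [35] → 5 hosts.
Excess: 6 − 5 = 1.

1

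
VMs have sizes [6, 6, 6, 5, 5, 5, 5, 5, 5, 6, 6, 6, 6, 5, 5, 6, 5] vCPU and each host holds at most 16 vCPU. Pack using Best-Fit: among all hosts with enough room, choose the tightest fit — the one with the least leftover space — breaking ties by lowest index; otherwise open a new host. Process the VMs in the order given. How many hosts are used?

7 hosts

6 vCPU → host 1 (remaining 10 vCPU)
6 vCPU → host 1 (remaining 4 vCPU)
6 vCPU → host 2 (remaining 10 vCPU)
5 vCPU → host 2 (remaining 5 vCPU)
5 vCPU → host 2 (remaining 0 vCPU)
5 vCPU → host 3 (remaining 11 vCPU)
5 vCPU → host 3 (remaining 6 vCPU)
5 vCPU → host 3 (remaining 1 vCPU)
5 vCPU → host 4 (remaining 11 vCPU)
6 vCPU → host 4 (remaining 5 vCPU)
6 vCPU → host 5 (remaining 10 vCPU)
6 vCPU → host 5 (remaining 4 vCPU)
6 vCPU → host 6 (remaining 10 vCPU)
5 vCPU → host 4 (remaining 0 vCPU)
5 vCPU → host 6 (remaining 5 vCPU)
6 vCPU → host 7 (remaining 10 vCPU)
5 vCPU → host 6 (remaining 0 vCPU)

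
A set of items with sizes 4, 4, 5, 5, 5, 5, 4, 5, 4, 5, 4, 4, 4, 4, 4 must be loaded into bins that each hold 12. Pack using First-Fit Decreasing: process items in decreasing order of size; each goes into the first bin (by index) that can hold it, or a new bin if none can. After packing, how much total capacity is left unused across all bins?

Sorted descending: 5, 5, 5, 5, 5, 5, 4, 4, 4, 4, 4, 4, 4, 4, 4.
Put 5 in bin 1; 7 remain.
Put 5 in bin 1; 2 remain.
Put 5 in bin 2; 7 remain.
Put 5 in bin 2; 2 remain.
Put 5 in bin 3; 7 remain.
Put 5 in bin 3; 2 remain.
Put 4 in bin 4; 8 remain.
Put 4 in bin 4; 4 remain.
Put 4 in bin 4; 0 remain.
Put 4 in bin 5; 8 remain.
Put 4 in bin 5; 4 remain.
Put 4 in bin 5; 0 remain.
Put 4 in bin 6; 8 remain.
Put 4 in bin 6; 4 remain.
Put 4 in bin 6; 0 remain.
6 bins × 12 = 72; used 66; unused 6.

6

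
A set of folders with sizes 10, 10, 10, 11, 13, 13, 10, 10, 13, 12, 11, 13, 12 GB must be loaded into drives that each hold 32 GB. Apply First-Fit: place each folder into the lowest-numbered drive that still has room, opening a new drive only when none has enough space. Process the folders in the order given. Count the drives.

10 GB → drive 1 (remaining 22 GB)
10 GB → drive 1 (remaining 12 GB)
10 GB → drive 1 (remaining 2 GB)
11 GB → drive 2 (remaining 21 GB)
13 GB → drive 2 (remaining 8 GB)
13 GB → drive 3 (remaining 19 GB)
10 GB → drive 3 (remaining 9 GB)
10 GB → drive 4 (remaining 22 GB)
13 GB → drive 4 (remaining 9 GB)
12 GB → drive 5 (remaining 20 GB)
11 GB → drive 5 (remaining 9 GB)
13 GB → drive 6 (remaining 19 GB)
12 GB → drive 6 (remaining 7 GB)

6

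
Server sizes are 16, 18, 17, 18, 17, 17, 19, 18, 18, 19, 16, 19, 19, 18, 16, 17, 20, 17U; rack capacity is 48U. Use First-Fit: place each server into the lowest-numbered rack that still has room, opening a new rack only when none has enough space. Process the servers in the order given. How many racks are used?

9 racks

16U → rack 1 (remaining 32U)
18U → rack 1 (remaining 14U)
17U → rack 2 (remaining 31U)
18U → rack 2 (remaining 13U)
17U → rack 3 (remaining 31U)
17U → rack 3 (remaining 14U)
19U → rack 4 (remaining 29U)
18U → rack 4 (remaining 11U)
18U → rack 5 (remaining 30U)
19U → rack 5 (remaining 11U)
16U → rack 6 (remaining 32U)
19U → rack 6 (remaining 13U)
19U → rack 7 (remaining 29U)
18U → rack 7 (remaining 11U)
16U → rack 8 (remaining 32U)
17U → rack 8 (remaining 15U)
20U → rack 9 (remaining 28U)
17U → rack 9 (remaining 11U)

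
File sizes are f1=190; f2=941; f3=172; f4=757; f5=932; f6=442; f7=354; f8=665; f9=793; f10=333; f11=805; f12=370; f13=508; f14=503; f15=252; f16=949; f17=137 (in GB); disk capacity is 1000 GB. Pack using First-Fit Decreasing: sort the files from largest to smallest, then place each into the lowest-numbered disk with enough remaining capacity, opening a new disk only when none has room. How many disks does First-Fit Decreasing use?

10 disks

Sorted descending: 949, 941, 932, 805, 793, 757, 665, 508, 503, 442, 370, 354, 333, 252, 190, 172, 137.
disk 1: place 949 GB, 51 GB left
disk 2: place 941 GB, 59 GB left
disk 3: place 932 GB, 68 GB left
disk 4: place 805 GB, 195 GB left
disk 5: place 793 GB, 207 GB left
disk 6: place 757 GB, 243 GB left
disk 7: place 665 GB, 335 GB left
disk 8: place 508 GB, 492 GB left
disk 9: place 503 GB, 497 GB left
disk 8: place 442 GB, 50 GB left
disk 9: place 370 GB, 127 GB left
disk 10: place 354 GB, 646 GB left
disk 7: place 333 GB, 2 GB left
disk 10: place 252 GB, 394 GB left
disk 4: place 190 GB, 5 GB left
disk 5: place 172 GB, 35 GB left
disk 6: place 137 GB, 106 GB left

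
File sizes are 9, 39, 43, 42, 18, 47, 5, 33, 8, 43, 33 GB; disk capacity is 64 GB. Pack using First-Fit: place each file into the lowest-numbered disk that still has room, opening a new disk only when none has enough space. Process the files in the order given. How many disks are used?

disk 1: place 9 GB, 55 GB left
disk 1: place 39 GB, 16 GB left
disk 2: place 43 GB, 21 GB left
disk 3: place 42 GB, 22 GB left
disk 2: place 18 GB, 3 GB left
disk 4: place 47 GB, 17 GB left
disk 1: place 5 GB, 11 GB left
disk 5: place 33 GB, 31 GB left
disk 1: place 8 GB, 3 GB left
disk 6: place 43 GB, 21 GB left
disk 7: place 33 GB, 31 GB left
Final disks: [9,39,5,8] [43,18] [42] [47] [33] [43] [33].

7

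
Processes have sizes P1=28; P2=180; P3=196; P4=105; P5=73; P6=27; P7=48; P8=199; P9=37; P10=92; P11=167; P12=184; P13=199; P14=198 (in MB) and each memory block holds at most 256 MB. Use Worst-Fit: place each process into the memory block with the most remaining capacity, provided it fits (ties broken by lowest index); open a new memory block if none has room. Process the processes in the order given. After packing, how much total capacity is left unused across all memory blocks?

P1 (28 MB) → memory block 1 (remaining 228 MB)
P2 (180 MB) → memory block 1 (remaining 48 MB)
P3 (196 MB) → memory block 2 (remaining 60 MB)
P4 (105 MB) → memory block 3 (remaining 151 MB)
P5 (73 MB) → memory block 3 (remaining 78 MB)
P6 (27 MB) → memory block 3 (remaining 51 MB)
P7 (48 MB) → memory block 2 (remaining 12 MB)
P8 (199 MB) → memory block 4 (remaining 57 MB)
P9 (37 MB) → memory block 4 (remaining 20 MB)
P10 (92 MB) → memory block 5 (remaining 164 MB)
P11 (167 MB) → memory block 6 (remaining 89 MB)
P12 (184 MB) → memory block 7 (remaining 72 MB)
P13 (199 MB) → memory block 8 (remaining 57 MB)
P14 (198 MB) → memory block 9 (remaining 58 MB)
9 memory blocks × 256 MB = 2304 MB; used 1733 MB; unused 571 MB.

571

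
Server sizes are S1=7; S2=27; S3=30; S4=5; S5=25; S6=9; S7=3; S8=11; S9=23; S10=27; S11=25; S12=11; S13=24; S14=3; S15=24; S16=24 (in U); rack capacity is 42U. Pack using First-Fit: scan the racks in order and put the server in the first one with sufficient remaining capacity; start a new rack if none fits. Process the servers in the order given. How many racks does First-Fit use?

S1 (7U) → rack 1 (remaining 35U)
S2 (27U) → rack 1 (remaining 8U)
S3 (30U) → rack 2 (remaining 12U)
S4 (5U) → rack 1 (remaining 3U)
S5 (25U) → rack 3 (remaining 17U)
S6 (9U) → rack 2 (remaining 3U)
S7 (3U) → rack 1 (remaining 0U)
S8 (11U) → rack 3 (remaining 6U)
S9 (23U) → rack 4 (remaining 19U)
S10 (27U) → rack 5 (remaining 15U)
S11 (25U) → rack 6 (remaining 17U)
S12 (11U) → rack 4 (remaining 8U)
S13 (24U) → rack 7 (remaining 18U)
S14 (3U) → rack 2 (remaining 0U)
S15 (24U) → rack 8 (remaining 18U)
S16 (24U) → rack 9 (remaining 18U)

9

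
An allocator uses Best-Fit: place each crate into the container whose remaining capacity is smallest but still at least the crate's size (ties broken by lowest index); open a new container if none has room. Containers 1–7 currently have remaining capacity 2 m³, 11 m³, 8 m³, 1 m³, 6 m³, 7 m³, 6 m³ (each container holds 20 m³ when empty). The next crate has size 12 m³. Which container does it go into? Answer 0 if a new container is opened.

No container has ≥ 12 m³ free, so a new container is opened.

0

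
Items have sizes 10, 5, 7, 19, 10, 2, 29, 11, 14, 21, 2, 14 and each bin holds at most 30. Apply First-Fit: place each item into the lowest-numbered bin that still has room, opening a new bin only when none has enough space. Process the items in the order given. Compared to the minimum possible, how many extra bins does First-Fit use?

1

First-Fit: [10,5,7,2,2] [19,10] [29] [11,14] [21] [14] → 6 bins.
Total size 144; any packing needs at least ⌈144/30⌉ = 5 bins.
An optimal packing achieves that bound: [29] [21,7,2] [19,11] [14,14,2] [10,10,5] → 5 bins.
Excess: 6 − 5 = 1.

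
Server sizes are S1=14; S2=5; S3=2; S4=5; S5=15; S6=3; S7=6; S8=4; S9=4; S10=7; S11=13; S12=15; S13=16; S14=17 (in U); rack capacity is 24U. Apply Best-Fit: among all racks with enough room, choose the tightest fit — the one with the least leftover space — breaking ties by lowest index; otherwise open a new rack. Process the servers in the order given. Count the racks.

7

S1 (14U) → rack 1 (remaining 10U)
S2 (5U) → rack 1 (remaining 5U)
S3 (2U) → rack 1 (remaining 3U)
S4 (5U) → rack 2 (remaining 19U)
S5 (15U) → rack 2 (remaining 4U)
S6 (3U) → rack 1 (remaining 0U)
S7 (6U) → rack 3 (remaining 18U)
S8 (4U) → rack 2 (remaining 0U)
S9 (4U) → rack 3 (remaining 14U)
S10 (7U) → rack 3 (remaining 7U)
S11 (13U) → rack 4 (remaining 11U)
S12 (15U) → rack 5 (remaining 9U)
S13 (16U) → rack 6 (remaining 8U)
S14 (17U) → rack 7 (remaining 7U)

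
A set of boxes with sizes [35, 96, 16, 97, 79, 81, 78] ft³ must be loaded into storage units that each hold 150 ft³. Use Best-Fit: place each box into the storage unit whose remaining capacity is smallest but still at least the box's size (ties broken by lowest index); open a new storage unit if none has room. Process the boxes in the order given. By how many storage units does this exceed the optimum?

0

Best-Fit: [35,96,16] [97] [79] [81] [78] → 5 storage units.
5 boxes exceed 75 ft³ (half the capacity), and no two of those can share a storage unit, so at least 5 storage units are needed.
So 5 is already optimal.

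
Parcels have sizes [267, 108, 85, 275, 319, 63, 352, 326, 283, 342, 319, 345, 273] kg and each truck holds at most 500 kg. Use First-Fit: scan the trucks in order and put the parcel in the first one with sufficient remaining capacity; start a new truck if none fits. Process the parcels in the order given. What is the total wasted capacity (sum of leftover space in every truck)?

1643

truck 1: place 267 kg, 233 kg left
truck 1: place 108 kg, 125 kg left
truck 1: place 85 kg, 40 kg left
truck 2: place 275 kg, 225 kg left
truck 3: place 319 kg, 181 kg left
truck 2: place 63 kg, 162 kg left
truck 4: place 352 kg, 148 kg left
truck 5: place 326 kg, 174 kg left
truck 6: place 283 kg, 217 kg left
truck 7: place 342 kg, 158 kg left
truck 8: place 319 kg, 181 kg left
truck 9: place 345 kg, 155 kg left
truck 10: place 273 kg, 227 kg left
10 trucks × 500 kg = 5000 kg; used 3357 kg; unused 1643 kg.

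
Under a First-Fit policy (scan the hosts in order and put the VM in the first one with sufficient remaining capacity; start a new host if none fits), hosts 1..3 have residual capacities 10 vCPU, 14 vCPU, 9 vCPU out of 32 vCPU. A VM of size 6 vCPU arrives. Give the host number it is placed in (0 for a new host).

Hosts with room: host 1 (10 vCPU), host 2 (14 vCPU), host 3 (9 vCPU).
The first with room is host 1.

1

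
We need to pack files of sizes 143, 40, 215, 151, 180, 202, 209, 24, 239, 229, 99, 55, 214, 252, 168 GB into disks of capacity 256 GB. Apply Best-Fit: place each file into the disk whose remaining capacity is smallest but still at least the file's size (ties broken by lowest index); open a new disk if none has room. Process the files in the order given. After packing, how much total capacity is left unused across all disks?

396

143 GB → disk 1 (remaining 113 GB)
40 GB → disk 1 (remaining 73 GB)
215 GB → disk 2 (remaining 41 GB)
151 GB → disk 3 (remaining 105 GB)
180 GB → disk 4 (remaining 76 GB)
202 GB → disk 5 (remaining 54 GB)
209 GB → disk 6 (remaining 47 GB)
24 GB → disk 2 (remaining 17 GB)
239 GB → disk 7 (remaining 17 GB)
229 GB → disk 8 (remaining 27 GB)
99 GB → disk 3 (remaining 6 GB)
55 GB → disk 1 (remaining 18 GB)
214 GB → disk 9 (remaining 42 GB)
252 GB → disk 10 (remaining 4 GB)
168 GB → disk 11 (remaining 88 GB)
11 disks × 256 GB = 2816 GB; used 2420 GB; unused 396 GB.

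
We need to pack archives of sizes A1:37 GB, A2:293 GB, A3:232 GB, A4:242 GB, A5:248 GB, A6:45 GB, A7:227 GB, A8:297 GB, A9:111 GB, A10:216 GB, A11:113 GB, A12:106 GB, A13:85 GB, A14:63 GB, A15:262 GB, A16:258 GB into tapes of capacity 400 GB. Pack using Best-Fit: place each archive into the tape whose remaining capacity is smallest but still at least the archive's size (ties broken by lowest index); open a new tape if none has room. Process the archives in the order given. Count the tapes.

A1 (37 GB) → tape 1 (remaining 363 GB)
A2 (293 GB) → tape 1 (remaining 70 GB)
A3 (232 GB) → tape 2 (remaining 168 GB)
A4 (242 GB) → tape 3 (remaining 158 GB)
A5 (248 GB) → tape 4 (remaining 152 GB)
A6 (45 GB) → tape 1 (remaining 25 GB)
A7 (227 GB) → tape 5 (remaining 173 GB)
A8 (297 GB) → tape 6 (remaining 103 GB)
A9 (111 GB) → tape 4 (remaining 41 GB)
A10 (216 GB) → tape 7 (remaining 184 GB)
A11 (113 GB) → tape 3 (remaining 45 GB)
A12 (106 GB) → tape 2 (remaining 62 GB)
A13 (85 GB) → tape 6 (remaining 18 GB)
A14 (63 GB) → tape 5 (remaining 110 GB)
A15 (262 GB) → tape 8 (remaining 138 GB)
A16 (258 GB) → tape 9 (remaining 142 GB)
Final tapes: [37,293,45] [232,106] [242,113] [248,111] [227,63] [297,85] [216] [262] [258].

9 tapes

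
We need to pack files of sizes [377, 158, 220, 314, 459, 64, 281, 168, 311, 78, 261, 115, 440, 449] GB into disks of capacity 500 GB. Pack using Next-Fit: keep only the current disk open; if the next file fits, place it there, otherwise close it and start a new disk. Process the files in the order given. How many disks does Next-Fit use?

9

Put 377 GB in disk 1; 123 GB remain.
Put 158 GB in disk 2; 342 GB remain.
Put 220 GB in disk 2; 122 GB remain.
Put 314 GB in disk 3; 186 GB remain.
Put 459 GB in disk 4; 41 GB remain.
Put 64 GB in disk 5; 436 GB remain.
Put 281 GB in disk 5; 155 GB remain.
Put 168 GB in disk 6; 332 GB remain.
Put 311 GB in disk 6; 21 GB remain.
Put 78 GB in disk 7; 422 GB remain.
Put 261 GB in disk 7; 161 GB remain.
Put 115 GB in disk 7; 46 GB remain.
Put 440 GB in disk 8; 60 GB remain.
Put 449 GB in disk 9; 51 GB remain.
Final disks: [377] [158,220] [314] [459] [64,281] [168,311] [78,261,115] [440] [449].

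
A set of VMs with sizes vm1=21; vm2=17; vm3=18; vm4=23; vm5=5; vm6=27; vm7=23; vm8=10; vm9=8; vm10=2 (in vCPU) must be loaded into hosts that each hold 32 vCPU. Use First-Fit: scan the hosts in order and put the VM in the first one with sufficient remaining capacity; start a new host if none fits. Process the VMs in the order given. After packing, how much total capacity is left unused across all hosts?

38

vm1 (21 vCPU) → host 1 (remaining 11 vCPU)
vm2 (17 vCPU) → host 2 (remaining 15 vCPU)
vm3 (18 vCPU) → host 3 (remaining 14 vCPU)
vm4 (23 vCPU) → host 4 (remaining 9 vCPU)
vm5 (5 vCPU) → host 1 (remaining 6 vCPU)
vm6 (27 vCPU) → host 5 (remaining 5 vCPU)
vm7 (23 vCPU) → host 6 (remaining 9 vCPU)
vm8 (10 vCPU) → host 2 (remaining 5 vCPU)
vm9 (8 vCPU) → host 3 (remaining 6 vCPU)
vm10 (2 vCPU) → host 1 (remaining 4 vCPU)
6 hosts × 32 vCPU = 192 vCPU; used 154 vCPU; unused 38 vCPU.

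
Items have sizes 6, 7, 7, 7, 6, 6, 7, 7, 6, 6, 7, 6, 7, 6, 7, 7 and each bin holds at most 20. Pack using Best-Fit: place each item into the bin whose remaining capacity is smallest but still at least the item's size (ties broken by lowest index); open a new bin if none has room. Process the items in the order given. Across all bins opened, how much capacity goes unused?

15

6 → bin 1 (remaining 14)
7 → bin 1 (remaining 7)
7 → bin 1 (remaining 0)
7 → bin 2 (remaining 13)
6 → bin 2 (remaining 7)
6 → bin 2 (remaining 1)
7 → bin 3 (remaining 13)
7 → bin 3 (remaining 6)
6 → bin 3 (remaining 0)
6 → bin 4 (remaining 14)
7 → bin 4 (remaining 7)
6 → bin 4 (remaining 1)
7 → bin 5 (remaining 13)
6 → bin 5 (remaining 7)
7 → bin 5 (remaining 0)
7 → bin 6 (remaining 13)
6 bins × 20 = 120; used 105; unused 15.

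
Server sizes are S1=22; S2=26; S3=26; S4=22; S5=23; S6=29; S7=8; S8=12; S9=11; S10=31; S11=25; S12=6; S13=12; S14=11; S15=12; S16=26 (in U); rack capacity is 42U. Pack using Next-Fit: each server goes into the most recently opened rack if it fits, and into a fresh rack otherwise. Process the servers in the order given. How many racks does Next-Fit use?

S1 (22U) → rack 1 (remaining 20U)
S2 (26U) → rack 2 (remaining 16U)
S3 (26U) → rack 3 (remaining 16U)
S4 (22U) → rack 4 (remaining 20U)
S5 (23U) → rack 5 (remaining 19U)
S6 (29U) → rack 6 (remaining 13U)
S7 (8U) → rack 6 (remaining 5U)
S8 (12U) → rack 7 (remaining 30U)
S9 (11U) → rack 7 (remaining 19U)
S10 (31U) → rack 8 (remaining 11U)
S11 (25U) → rack 9 (remaining 17U)
S12 (6U) → rack 9 (remaining 11U)
S13 (12U) → rack 10 (remaining 30U)
S14 (11U) → rack 10 (remaining 19U)
S15 (12U) → rack 10 (remaining 7U)
S16 (26U) → rack 11 (remaining 16U)
Final racks: [22] [26] [26] [22] [23] [29,8] [12,11] [31] [25,6] [12,11,12] [26].

11 racks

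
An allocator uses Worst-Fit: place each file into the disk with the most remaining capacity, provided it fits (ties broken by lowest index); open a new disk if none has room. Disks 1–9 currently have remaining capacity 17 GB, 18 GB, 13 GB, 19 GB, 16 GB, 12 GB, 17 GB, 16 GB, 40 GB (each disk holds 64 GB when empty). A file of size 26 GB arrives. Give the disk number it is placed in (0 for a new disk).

Disks with room: disk 9 (40 GB).
Most room is disk 9 with 40 GB free.

9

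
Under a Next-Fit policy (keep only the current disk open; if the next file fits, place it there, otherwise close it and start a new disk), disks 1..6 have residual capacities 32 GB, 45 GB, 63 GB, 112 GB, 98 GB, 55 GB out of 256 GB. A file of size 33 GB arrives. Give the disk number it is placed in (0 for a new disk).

6

Next-Fit only looks at disk 6, which has 55 GB free.
33 GB fits there.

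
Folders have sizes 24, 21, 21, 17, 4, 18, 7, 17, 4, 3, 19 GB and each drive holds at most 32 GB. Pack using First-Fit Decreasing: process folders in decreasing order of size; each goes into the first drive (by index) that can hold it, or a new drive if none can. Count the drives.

Sorted descending: 24, 21, 21, 19, 18, 17, 17, 7, 4, 4, 3.
Put 24 GB in drive 1; 8 GB remain.
Put 21 GB in drive 2; 11 GB remain.
Put 21 GB in drive 3; 11 GB remain.
Put 19 GB in drive 4; 13 GB remain.
Put 18 GB in drive 5; 14 GB remain.
Put 17 GB in drive 6; 15 GB remain.
Put 17 GB in drive 7; 15 GB remain.
Put 7 GB in drive 1; 1 GB remain.
Put 4 GB in drive 2; 7 GB remain.
Put 4 GB in drive 2; 3 GB remain.
Put 3 GB in drive 2; 0 GB remain.
Final drives: [24,7] [21,4,4,3] [21] [19] [18] [17] [17].

7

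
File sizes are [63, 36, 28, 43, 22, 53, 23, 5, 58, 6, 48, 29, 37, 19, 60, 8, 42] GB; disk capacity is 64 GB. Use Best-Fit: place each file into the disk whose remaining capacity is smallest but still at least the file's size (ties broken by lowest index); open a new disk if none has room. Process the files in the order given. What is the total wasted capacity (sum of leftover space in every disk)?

63 GB → disk 1 (remaining 1 GB)
36 GB → disk 2 (remaining 28 GB)
28 GB → disk 2 (remaining 0 GB)
43 GB → disk 3 (remaining 21 GB)
22 GB → disk 4 (remaining 42 GB)
53 GB → disk 5 (remaining 11 GB)
23 GB → disk 4 (remaining 19 GB)
5 GB → disk 5 (remaining 6 GB)
58 GB → disk 6 (remaining 6 GB)
6 GB → disk 5 (remaining 0 GB)
48 GB → disk 7 (remaining 16 GB)
29 GB → disk 8 (remaining 35 GB)
37 GB → disk 9 (remaining 27 GB)
19 GB → disk 4 (remaining 0 GB)
60 GB → disk 10 (remaining 4 GB)
8 GB → disk 7 (remaining 8 GB)
42 GB → disk 11 (remaining 22 GB)
11 disks × 64 GB = 704 GB; used 580 GB; unused 124 GB.

124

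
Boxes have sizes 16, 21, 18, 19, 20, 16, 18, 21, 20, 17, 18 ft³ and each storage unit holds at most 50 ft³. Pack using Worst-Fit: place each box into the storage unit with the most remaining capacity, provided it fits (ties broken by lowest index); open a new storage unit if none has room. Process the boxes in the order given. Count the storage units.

storage unit 1: place 16 ft³, 34 ft³ left
storage unit 1: place 21 ft³, 13 ft³ left
storage unit 2: place 18 ft³, 32 ft³ left
storage unit 2: place 19 ft³, 13 ft³ left
storage unit 3: place 20 ft³, 30 ft³ left
storage unit 3: place 16 ft³, 14 ft³ left
storage unit 4: place 18 ft³, 32 ft³ left
storage unit 4: place 21 ft³, 11 ft³ left
storage unit 5: place 20 ft³, 30 ft³ left
storage unit 5: place 17 ft³, 13 ft³ left
storage unit 6: place 18 ft³, 32 ft³ left
Final storage units: [16,21] [18,19] [20,16] [18,21] [20,17] [18].

6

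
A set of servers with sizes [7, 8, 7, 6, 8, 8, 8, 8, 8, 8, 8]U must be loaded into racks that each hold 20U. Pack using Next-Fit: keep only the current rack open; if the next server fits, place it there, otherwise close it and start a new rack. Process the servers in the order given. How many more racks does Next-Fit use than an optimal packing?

Next-Fit: [7,8] [7,6] [8,8] [8,8] [8,8] [8] → 6 racks.
Total size 84U; any packing needs at least ⌈84/20⌉ = 5 racks.
An optimal packing achieves that bound: [8,8] [8,8] [8,8] [8,8] [7,7,6] → 5 racks.
Excess: 6 − 5 = 1.

1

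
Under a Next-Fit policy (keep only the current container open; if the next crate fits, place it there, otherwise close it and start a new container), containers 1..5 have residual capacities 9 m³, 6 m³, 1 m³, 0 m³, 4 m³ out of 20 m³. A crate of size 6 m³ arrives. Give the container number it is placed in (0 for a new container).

Next-Fit only looks at container 5, which has 4 m³ free.
6 m³ does not fit, so a new container is opened.

0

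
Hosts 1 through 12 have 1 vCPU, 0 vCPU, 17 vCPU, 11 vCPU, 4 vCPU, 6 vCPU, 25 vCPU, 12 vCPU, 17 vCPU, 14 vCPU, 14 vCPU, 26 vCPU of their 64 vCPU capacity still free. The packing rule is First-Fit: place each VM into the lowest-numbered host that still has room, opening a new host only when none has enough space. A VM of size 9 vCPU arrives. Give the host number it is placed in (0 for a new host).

3

Hosts with room: host 3 (17 vCPU), host 4 (11 vCPU), host 7 (25 vCPU), host 8 (12 vCPU), host 9 (17 vCPU), host 10 (14 vCPU), host 11 (14 vCPU), host 12 (26 vCPU).
The first with room is host 3.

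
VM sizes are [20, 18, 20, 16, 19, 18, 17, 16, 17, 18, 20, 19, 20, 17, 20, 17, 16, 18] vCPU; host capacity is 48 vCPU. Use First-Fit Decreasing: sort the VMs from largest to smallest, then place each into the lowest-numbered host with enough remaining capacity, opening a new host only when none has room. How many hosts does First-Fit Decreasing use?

9

Sorted descending: 20, 20, 20, 20, 20, 19, 19, 18, 18, 18, 18, 17, 17, 17, 17, 16, 16, 16.
host 1: place 20 vCPU, 28 vCPU left
host 1: place 20 vCPU, 8 vCPU left
host 2: place 20 vCPU, 28 vCPU left
host 2: place 20 vCPU, 8 vCPU left
host 3: place 20 vCPU, 28 vCPU left
host 3: place 19 vCPU, 9 vCPU left
host 4: place 19 vCPU, 29 vCPU left
host 4: place 18 vCPU, 11 vCPU left
host 5: place 18 vCPU, 30 vCPU left
host 5: place 18 vCPU, 12 vCPU left
host 6: place 18 vCPU, 30 vCPU left
host 6: place 17 vCPU, 13 vCPU left
host 7: place 17 vCPU, 31 vCPU left
host 7: place 17 vCPU, 14 vCPU left
host 8: place 17 vCPU, 31 vCPU left
host 8: place 16 vCPU, 15 vCPU left
host 9: place 16 vCPU, 32 vCPU left
host 9: place 16 vCPU, 16 vCPU left
Final hosts: [20,20] [20,20] [20,19] [19,18] [18,18] [18,17] [17,17] [17,16] [16,16].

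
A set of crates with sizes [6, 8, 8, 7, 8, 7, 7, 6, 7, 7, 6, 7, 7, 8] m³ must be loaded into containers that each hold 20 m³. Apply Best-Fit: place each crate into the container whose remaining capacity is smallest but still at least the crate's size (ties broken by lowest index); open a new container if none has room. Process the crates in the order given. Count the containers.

6

Put 6 m³ in container 1; 14 m³ remain.
Put 8 m³ in container 1; 6 m³ remain.
Put 8 m³ in container 2; 12 m³ remain.
Put 7 m³ in container 2; 5 m³ remain.
Put 8 m³ in container 3; 12 m³ remain.
Put 7 m³ in container 3; 5 m³ remain.
Put 7 m³ in container 4; 13 m³ remain.
Put 6 m³ in container 1; 0 m³ remain.
Put 7 m³ in container 4; 6 m³ remain.
Put 7 m³ in container 5; 13 m³ remain.
Put 6 m³ in container 4; 0 m³ remain.
Put 7 m³ in container 5; 6 m³ remain.
Put 7 m³ in container 6; 13 m³ remain.
Put 8 m³ in container 6; 5 m³ remain.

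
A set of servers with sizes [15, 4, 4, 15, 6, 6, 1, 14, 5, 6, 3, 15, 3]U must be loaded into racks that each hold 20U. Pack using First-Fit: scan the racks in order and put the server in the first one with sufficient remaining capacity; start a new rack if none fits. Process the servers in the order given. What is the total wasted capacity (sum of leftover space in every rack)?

3

rack 1: place 15U, 5U left
rack 1: place 4U, 1U left
rack 2: place 4U, 16U left
rack 2: place 15U, 1U left
rack 3: place 6U, 14U left
rack 3: place 6U, 8U left
rack 1: place 1U, 0U left
rack 4: place 14U, 6U left
rack 3: place 5U, 3U left
rack 4: place 6U, 0U left
rack 3: place 3U, 0U left
rack 5: place 15U, 5U left
rack 5: place 3U, 2U left
5 racks × 20U = 100U; used 97U; unused 3U.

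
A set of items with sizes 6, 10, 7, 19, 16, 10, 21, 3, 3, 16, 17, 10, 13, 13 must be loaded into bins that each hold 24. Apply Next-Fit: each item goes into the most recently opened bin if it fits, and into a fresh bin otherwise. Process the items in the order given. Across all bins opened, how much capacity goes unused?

bin 1: place 6, 18 left
bin 1: place 10, 8 left
bin 1: place 7, 1 left
bin 2: place 19, 5 left
bin 3: place 16, 8 left
bin 4: place 10, 14 left
bin 5: place 21, 3 left
bin 5: place 3, 0 left
bin 6: place 3, 21 left
bin 6: place 16, 5 left
bin 7: place 17, 7 left
bin 8: place 10, 14 left
bin 8: place 13, 1 left
bin 9: place 13, 11 left
9 bins × 24 = 216; used 164; unused 52.

52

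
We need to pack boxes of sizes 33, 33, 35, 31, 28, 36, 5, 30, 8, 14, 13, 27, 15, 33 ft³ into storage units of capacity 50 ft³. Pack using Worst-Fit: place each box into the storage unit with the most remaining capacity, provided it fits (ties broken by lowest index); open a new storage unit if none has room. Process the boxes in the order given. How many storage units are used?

33 ft³ → storage unit 1 (remaining 17 ft³)
33 ft³ → storage unit 2 (remaining 17 ft³)
35 ft³ → storage unit 3 (remaining 15 ft³)
31 ft³ → storage unit 4 (remaining 19 ft³)
28 ft³ → storage unit 5 (remaining 22 ft³)
36 ft³ → storage unit 6 (remaining 14 ft³)
5 ft³ → storage unit 5 (remaining 17 ft³)
30 ft³ → storage unit 7 (remaining 20 ft³)
8 ft³ → storage unit 7 (remaining 12 ft³)
14 ft³ → storage unit 4 (remaining 5 ft³)
13 ft³ → storage unit 1 (remaining 4 ft³)
27 ft³ → storage unit 8 (remaining 23 ft³)
15 ft³ → storage unit 8 (remaining 8 ft³)
33 ft³ → storage unit 9 (remaining 17 ft³)
Final storage units: [33,13] [33] [35] [31,14] [28,5] [36] [30,8] [27,15] [33].

9 storage units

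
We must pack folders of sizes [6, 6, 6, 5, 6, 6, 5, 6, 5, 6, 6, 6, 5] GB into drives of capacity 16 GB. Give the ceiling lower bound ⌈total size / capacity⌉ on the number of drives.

5

Total size = 6 + 6 + 6 + 5 + 6 + 6 + 5 + 6 + 5 + 6 + 6 + 6 + 5 = 74 GB.
⌈74 / 16⌉ = 5.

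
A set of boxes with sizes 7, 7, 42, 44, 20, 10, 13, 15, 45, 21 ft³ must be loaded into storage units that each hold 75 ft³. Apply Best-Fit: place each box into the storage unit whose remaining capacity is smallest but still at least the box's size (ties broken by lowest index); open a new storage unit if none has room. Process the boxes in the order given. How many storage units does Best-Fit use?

storage unit 1: place 7 ft³, 68 ft³ left
storage unit 1: place 7 ft³, 61 ft³ left
storage unit 1: place 42 ft³, 19 ft³ left
storage unit 2: place 44 ft³, 31 ft³ left
storage unit 2: place 20 ft³, 11 ft³ left
storage unit 2: place 10 ft³, 1 ft³ left
storage unit 1: place 13 ft³, 6 ft³ left
storage unit 3: place 15 ft³, 60 ft³ left
storage unit 3: place 45 ft³, 15 ft³ left
storage unit 4: place 21 ft³, 54 ft³ left
Final storage units: [7,7,42,13] [44,20,10] [15,45] [21].

4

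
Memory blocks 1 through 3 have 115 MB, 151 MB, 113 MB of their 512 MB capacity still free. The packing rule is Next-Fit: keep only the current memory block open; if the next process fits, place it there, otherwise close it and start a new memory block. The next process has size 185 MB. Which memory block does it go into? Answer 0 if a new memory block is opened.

0

Next-Fit only looks at memory block 3, which has 113 MB free.
185 MB does not fit, so a new memory block is opened.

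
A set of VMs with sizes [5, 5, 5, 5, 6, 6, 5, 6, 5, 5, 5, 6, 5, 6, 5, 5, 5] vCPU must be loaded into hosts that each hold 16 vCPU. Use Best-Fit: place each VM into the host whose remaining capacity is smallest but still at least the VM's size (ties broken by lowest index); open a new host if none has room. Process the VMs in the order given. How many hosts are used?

5 vCPU → host 1 (remaining 11 vCPU)
5 vCPU → host 1 (remaining 6 vCPU)
5 vCPU → host 1 (remaining 1 vCPU)
5 vCPU → host 2 (remaining 11 vCPU)
6 vCPU → host 2 (remaining 5 vCPU)
6 vCPU → host 3 (remaining 10 vCPU)
5 vCPU → host 2 (remaining 0 vCPU)
6 vCPU → host 3 (remaining 4 vCPU)
5 vCPU → host 4 (remaining 11 vCPU)
5 vCPU → host 4 (remaining 6 vCPU)
5 vCPU → host 4 (remaining 1 vCPU)
6 vCPU → host 5 (remaining 10 vCPU)
5 vCPU → host 5 (remaining 5 vCPU)
6 vCPU → host 6 (remaining 10 vCPU)
5 vCPU → host 5 (remaining 0 vCPU)
5 vCPU → host 6 (remaining 5 vCPU)
5 vCPU → host 6 (remaining 0 vCPU)

6 hosts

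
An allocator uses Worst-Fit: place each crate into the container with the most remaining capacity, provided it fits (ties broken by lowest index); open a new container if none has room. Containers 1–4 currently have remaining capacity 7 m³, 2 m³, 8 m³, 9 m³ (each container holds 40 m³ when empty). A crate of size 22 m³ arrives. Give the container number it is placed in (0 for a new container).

No container has ≥ 22 m³ free, so a new container is opened.

0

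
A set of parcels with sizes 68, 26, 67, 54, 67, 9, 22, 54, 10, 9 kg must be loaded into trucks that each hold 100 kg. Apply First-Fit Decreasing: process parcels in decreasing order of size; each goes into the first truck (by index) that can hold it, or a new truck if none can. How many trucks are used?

5 trucks

Sorted descending: 68, 67, 67, 54, 54, 26, 22, 10, 9, 9.
truck 1: place 68 kg, 32 kg left
truck 2: place 67 kg, 33 kg left
truck 3: place 67 kg, 33 kg left
truck 4: place 54 kg, 46 kg left
truck 5: place 54 kg, 46 kg left
truck 1: place 26 kg, 6 kg left
truck 2: place 22 kg, 11 kg left
truck 2: place 10 kg, 1 kg left
truck 3: place 9 kg, 24 kg left
truck 3: place 9 kg, 15 kg left
Final trucks: [68,26] [67,22,10] [67,9,9] [54] [54].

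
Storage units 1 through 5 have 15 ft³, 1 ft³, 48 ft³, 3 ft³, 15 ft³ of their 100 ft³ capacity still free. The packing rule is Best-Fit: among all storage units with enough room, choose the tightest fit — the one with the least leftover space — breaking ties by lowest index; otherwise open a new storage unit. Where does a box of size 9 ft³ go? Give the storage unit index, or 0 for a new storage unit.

Storage units with room: storage unit 1 (15 ft³), storage unit 3 (48 ft³), storage unit 5 (15 ft³).
Tightest fit is storage unit 1 with 15 ft³ free.

1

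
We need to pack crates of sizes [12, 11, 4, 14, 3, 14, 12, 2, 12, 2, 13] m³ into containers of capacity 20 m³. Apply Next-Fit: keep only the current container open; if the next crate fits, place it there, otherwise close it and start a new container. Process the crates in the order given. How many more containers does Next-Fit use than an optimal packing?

Next-Fit: [12] [11,4] [14,3] [14] [12,2] [12,2] [13] → 7 containers.
7 crates exceed 10 m³ (half the capacity), and no two of those can share a container, so at least 7 containers are needed.
So 7 is already optimal.

0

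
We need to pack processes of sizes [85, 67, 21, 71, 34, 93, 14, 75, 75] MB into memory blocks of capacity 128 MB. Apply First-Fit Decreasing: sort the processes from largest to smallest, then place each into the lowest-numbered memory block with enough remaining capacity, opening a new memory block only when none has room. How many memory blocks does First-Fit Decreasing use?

6

Sorted descending: 93, 85, 75, 75, 71, 67, 34, 21, 14.
93 MB → memory block 1 (remaining 35 MB)
85 MB → memory block 2 (remaining 43 MB)
75 MB → memory block 3 (remaining 53 MB)
75 MB → memory block 4 (remaining 53 MB)
71 MB → memory block 5 (remaining 57 MB)
67 MB → memory block 6 (remaining 61 MB)
34 MB → memory block 1 (remaining 1 MB)
21 MB → memory block 2 (remaining 22 MB)
14 MB → memory block 2 (remaining 8 MB)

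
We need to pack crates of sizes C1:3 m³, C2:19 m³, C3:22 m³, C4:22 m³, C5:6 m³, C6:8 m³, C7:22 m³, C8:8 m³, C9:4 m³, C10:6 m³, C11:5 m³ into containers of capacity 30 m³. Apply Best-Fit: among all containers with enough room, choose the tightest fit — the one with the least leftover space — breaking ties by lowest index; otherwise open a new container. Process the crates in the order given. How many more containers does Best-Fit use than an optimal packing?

0

Best-Fit: [3,19,6] [22,8] [22,8] [22,4] [6,5] → 5 containers.
Total size 125 m³; any packing needs at least ⌈125/30⌉ = 5 containers.
So 5 is already optimal.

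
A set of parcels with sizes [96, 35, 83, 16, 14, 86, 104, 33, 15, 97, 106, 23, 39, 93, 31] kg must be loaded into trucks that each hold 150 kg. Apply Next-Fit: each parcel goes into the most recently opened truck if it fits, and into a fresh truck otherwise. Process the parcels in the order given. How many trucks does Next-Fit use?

truck 1: place 96 kg, 54 kg left
truck 1: place 35 kg, 19 kg left
truck 2: place 83 kg, 67 kg left
truck 2: place 16 kg, 51 kg left
truck 2: place 14 kg, 37 kg left
truck 3: place 86 kg, 64 kg left
truck 4: place 104 kg, 46 kg left
truck 4: place 33 kg, 13 kg left
truck 5: place 15 kg, 135 kg left
truck 5: place 97 kg, 38 kg left
truck 6: place 106 kg, 44 kg left
truck 6: place 23 kg, 21 kg left
truck 7: place 39 kg, 111 kg left
truck 7: place 93 kg, 18 kg left
truck 8: place 31 kg, 119 kg left
Final trucks: [96,35] [83,16,14] [86] [104,33] [15,97] [106,23] [39,93] [31].

8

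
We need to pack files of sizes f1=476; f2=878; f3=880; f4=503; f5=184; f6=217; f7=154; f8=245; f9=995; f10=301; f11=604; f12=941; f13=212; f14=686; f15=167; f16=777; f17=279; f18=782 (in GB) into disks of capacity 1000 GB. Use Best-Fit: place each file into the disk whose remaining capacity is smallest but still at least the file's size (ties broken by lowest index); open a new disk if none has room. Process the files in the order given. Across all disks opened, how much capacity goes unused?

Put f1 (476 GB) in disk 1; 524 GB remain.
Put f2 (878 GB) in disk 2; 122 GB remain.
Put f3 (880 GB) in disk 3; 120 GB remain.
Put f4 (503 GB) in disk 1; 21 GB remain.
Put f5 (184 GB) in disk 4; 816 GB remain.
Put f6 (217 GB) in disk 4; 599 GB remain.
Put f7 (154 GB) in disk 4; 445 GB remain.
Put f8 (245 GB) in disk 4; 200 GB remain.
Put f9 (995 GB) in disk 5; 5 GB remain.
Put f10 (301 GB) in disk 6; 699 GB remain.
Put f11 (604 GB) in disk 6; 95 GB remain.
Put f12 (941 GB) in disk 7; 59 GB remain.
Put f13 (212 GB) in disk 8; 788 GB remain.
Put f14 (686 GB) in disk 8; 102 GB remain.
Put f15 (167 GB) in disk 4; 33 GB remain.
Put f16 (777 GB) in disk 9; 223 GB remain.
Put f17 (279 GB) in disk 10; 721 GB remain.
Put f18 (782 GB) in disk 11; 218 GB remain.
11 disks × 1000 GB = 11000 GB; used 9281 GB; unused 1719 GB.

1719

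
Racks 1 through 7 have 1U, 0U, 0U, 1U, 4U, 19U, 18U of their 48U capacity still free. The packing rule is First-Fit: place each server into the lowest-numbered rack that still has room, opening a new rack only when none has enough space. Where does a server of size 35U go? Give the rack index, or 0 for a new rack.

No rack has ≥ 35U free, so a new rack is opened.

0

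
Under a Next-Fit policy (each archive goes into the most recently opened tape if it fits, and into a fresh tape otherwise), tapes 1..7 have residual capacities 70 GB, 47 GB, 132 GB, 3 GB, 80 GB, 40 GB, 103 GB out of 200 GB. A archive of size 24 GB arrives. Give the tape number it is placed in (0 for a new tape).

7

Next-Fit only looks at tape 7, which has 103 GB free.
24 GB fits there.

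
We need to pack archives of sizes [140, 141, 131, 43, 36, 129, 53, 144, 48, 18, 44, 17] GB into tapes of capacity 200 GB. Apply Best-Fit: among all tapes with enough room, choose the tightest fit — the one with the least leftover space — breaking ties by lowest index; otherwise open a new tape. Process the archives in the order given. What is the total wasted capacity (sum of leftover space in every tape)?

tape 1: place 140 GB, 60 GB left
tape 2: place 141 GB, 59 GB left
tape 3: place 131 GB, 69 GB left
tape 2: place 43 GB, 16 GB left
tape 1: place 36 GB, 24 GB left
tape 4: place 129 GB, 71 GB left
tape 3: place 53 GB, 16 GB left
tape 5: place 144 GB, 56 GB left
tape 5: place 48 GB, 8 GB left
tape 1: place 18 GB, 6 GB left
tape 4: place 44 GB, 27 GB left
tape 4: place 17 GB, 10 GB left
5 tapes × 200 GB = 1000 GB; used 944 GB; unused 56 GB.

56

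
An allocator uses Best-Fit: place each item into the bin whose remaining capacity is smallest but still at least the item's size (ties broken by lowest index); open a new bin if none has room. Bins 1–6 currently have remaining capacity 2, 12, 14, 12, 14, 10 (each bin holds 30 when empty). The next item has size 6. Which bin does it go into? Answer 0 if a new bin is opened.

6

Bins with room: bin 2 (12), bin 3 (14), bin 4 (12), bin 5 (14), bin 6 (10).
Tightest fit is bin 6 with 10 free.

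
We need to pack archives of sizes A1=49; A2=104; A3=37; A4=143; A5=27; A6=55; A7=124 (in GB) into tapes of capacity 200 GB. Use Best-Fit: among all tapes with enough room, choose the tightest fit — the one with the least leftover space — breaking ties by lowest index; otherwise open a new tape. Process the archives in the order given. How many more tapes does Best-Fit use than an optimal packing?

Best-Fit: [49,104,37] [143,27] [55,124] → 3 tapes.
Total size 539 GB; any packing needs at least ⌈539/200⌉ = 3 tapes.
So 3 is already optimal.

0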